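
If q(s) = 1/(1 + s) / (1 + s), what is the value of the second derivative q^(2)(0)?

6

Take the Cauchy product of the two expansions.
From the series, [s^2] q = 3; multiply by 2! = 2 to get 6.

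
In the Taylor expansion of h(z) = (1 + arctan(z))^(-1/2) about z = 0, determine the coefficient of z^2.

Plug the Maclaurin series of the inner function into that of the outer and collect terms.
[z^0] = 1;  [z^1] = -1/2;  [z^2] = 3/8.
So c_2 = h′′(0)/2! = 3/8.

3/8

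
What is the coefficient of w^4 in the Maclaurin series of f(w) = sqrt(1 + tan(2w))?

Compose series: expand the inner function first, then feed it into the outer expansion.
f(0) = 1
f′(0) = 1
f′′(0) = -1
f′′′(0) = 11
f^(4)(0) = -47
The Taylor polynomial is Σ f^(k)(0)/k! · w^k.

-47/24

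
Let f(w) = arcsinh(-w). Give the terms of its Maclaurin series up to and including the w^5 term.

-3*w^5/40 + w^3/6 - w

Apply the Taylor formula c_k = f^(k)(a)/k!.
[w^0] = 0;  [w^1] = -1;  [w^2] = 0;  [w^3] = 1/6;  [w^4] = 0;  [w^5] = -3/40.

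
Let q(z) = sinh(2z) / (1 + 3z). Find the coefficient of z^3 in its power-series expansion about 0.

Multiply the two series term by term and collect like powers.
[z^0] = 0;  [z^1] = 2;  [z^2] = -6;  [z^3] = 58/3.
So c_3 = q′′′(0)/3! = 58/3.

58/3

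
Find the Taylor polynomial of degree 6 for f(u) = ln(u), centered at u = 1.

-(u - 1)^6/6 + (u - 1)^5/5 - (u - 1)^4/4 + (u - 1)^3/3 - (u - 1)^2/2 + (u - 1)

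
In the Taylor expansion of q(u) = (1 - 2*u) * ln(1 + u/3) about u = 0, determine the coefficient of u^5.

17/2430

Shift and add copies of the series according to the polynomial's terms.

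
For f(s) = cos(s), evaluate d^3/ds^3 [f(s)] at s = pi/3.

The coefficient of (s - pi/3)^3 in the expansion is sqrt(3)/12, so f′′′(pi/3) = 3! * (sqrt(3)/12) = sqrt(3)/2.

sqrt(3)/2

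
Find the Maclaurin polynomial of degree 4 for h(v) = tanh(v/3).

-v^3/81 + v/3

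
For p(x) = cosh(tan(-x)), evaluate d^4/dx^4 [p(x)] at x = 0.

Substitute the inner expansion into the outer series and collect powers.
The coefficient of x^4 in the expansion is 3/8, so p^(4)(0) = 4! * (3/8) = 9.

9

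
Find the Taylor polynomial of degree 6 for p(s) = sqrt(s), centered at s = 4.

-21*(s - 4)^6/2097152 + 7*(s - 4)^5/131072 - 5*(s - 4)^4/16384 + (s - 4)^3/512 - (s - 4)^2/64 + (s - 4)/4 + 2

p(4) = 2
p′(4) = 1/4
p′′(4) = -1/32
p′′′(4) = 3/256
p^(4)(4) = -15/2048
p^(5)(4) = 105/16384
p^(6)(4) = -945/131072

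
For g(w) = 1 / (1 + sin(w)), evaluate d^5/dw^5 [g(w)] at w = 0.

-61

Expand as Σ (-1)^k u^k with u equal to the inner function's series.
The coefficient of w^5 in the expansion is -61/120, so g^(5)(0) = 5! * (-61/120) = -61.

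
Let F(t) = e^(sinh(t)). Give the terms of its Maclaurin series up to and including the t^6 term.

Let u equal the inner series; expand the outer function in u and truncate.

37*t^6/720 + t^5/10 + 5*t^4/24 + t^3/3 + t^2/2 + t + 1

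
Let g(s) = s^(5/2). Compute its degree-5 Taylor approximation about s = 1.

3*(s - 1)^5/256 - 5*(s - 1)^4/128 + 5*(s - 1)^3/16 + 15*(s - 1)^2/8 + 5*(s - 1)/2 + 1

Compute the successive derivatives at the expansion point and divide by k!.
g(1) = 1
g′(1) = 5/2
g′′(1) = 15/4
g′′′(1) = 15/8
g^(4)(1) = -15/16
g^(5)(1) = 45/32
Dividing each by k! gives the coefficients c_0, ..., c_5.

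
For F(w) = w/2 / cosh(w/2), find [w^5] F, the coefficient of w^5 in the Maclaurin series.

5/768

Divide the numerator series by the denominator series (power-series long division).
So c_5 = F^(5)(0)/5! = 5/768.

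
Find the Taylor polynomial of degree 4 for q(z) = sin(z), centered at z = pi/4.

sqrt(2)*(z - pi/4)^4/48 - sqrt(2)*(z - pi/4)^3/12 - sqrt(2)*(z - pi/4)^2/4 + sqrt(2)*(z - pi/4)/2 + sqrt(2)/2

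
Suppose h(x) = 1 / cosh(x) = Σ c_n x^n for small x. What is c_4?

5/24

Divide the numerator series by the denominator series (power-series long division).
h(0) = 1
h′(0) = 0
h′′(0) = -1
h′′′(0) = 0
h^(4)(0) = 5
So c_4 = h^(4)(0)/4! = 5/24.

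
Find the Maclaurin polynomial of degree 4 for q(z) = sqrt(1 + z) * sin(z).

-z^4/48 - 7*z^3/24 + z^2/2 + z

Write out both Maclaurin series and multiply, keeping only the needed powers.
[z^0] = 0;  [z^1] = 1;  [z^2] = 1/2;  [z^3] = -7/24;  [z^4] = -1/48.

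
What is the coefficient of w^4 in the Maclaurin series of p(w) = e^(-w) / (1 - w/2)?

1/48

Take the Cauchy product of the two expansions.
[w^0] = 1;  [w^1] = -1/2;  [w^2] = 1/4;  [w^3] = -1/24;  [w^4] = 1/48.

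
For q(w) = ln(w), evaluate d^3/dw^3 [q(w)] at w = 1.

2

Compute the successive derivatives at the expansion point and divide by k!.
From the series, [(w - 1)^3] q = 1/3; multiply by 3! = 6 to get 2.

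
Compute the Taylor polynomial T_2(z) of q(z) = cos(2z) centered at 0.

[z^0] = 1;  [z^1] = 0;  [z^2] = -2.

1 - 2*z^2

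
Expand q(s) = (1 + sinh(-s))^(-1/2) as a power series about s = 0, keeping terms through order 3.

19*s^3/48 + 3*s^2/8 + s/2 + 1

Plug the Maclaurin series of the inner function into that of the outer and collect terms.
[s^0] = 1;  [s^1] = 1/2;  [s^2] = 3/8;  [s^3] = 19/48.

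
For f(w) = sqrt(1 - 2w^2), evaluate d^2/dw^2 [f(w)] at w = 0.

From the series, [w^2] f = -1; multiply by 2! = 2 to get -2.

-2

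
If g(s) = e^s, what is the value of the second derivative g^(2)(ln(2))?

2

The coefficient of (s - ln(2))^2 in the expansion is 1, so g′′(ln(2)) = 2! * (1) = 2.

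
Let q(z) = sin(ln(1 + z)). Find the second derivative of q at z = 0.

Compose series: expand the inner function first, then feed it into the outer expansion.
The coefficient of z^2 in the expansion is -1/2, so q′′(0) = 2! * (-1/2) = -1.

-1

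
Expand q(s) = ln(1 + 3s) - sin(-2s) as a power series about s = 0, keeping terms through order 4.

-81*s^4/4 + 23*s^3/3 - 9*s^2/2 + 5*s

Expand each term separately and add.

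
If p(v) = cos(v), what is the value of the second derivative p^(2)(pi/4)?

-sqrt(2)/2

From the series, [(v - pi/4)^2] p = -sqrt(2)/4; multiply by 2! = 2 to get -sqrt(2)/2.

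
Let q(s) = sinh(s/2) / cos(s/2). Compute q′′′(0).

Invert the denominator's series and multiply.
The coefficient of s^3 in the expansion is 1/12, so q′′′(0) = 3! * (1/12) = 1/2.

1/2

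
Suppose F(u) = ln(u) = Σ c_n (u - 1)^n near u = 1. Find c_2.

-1/2

Compute the successive derivatives at the expansion point and divide by k!.
[(u - 1)^0] = 0;  [(u - 1)^1] = 1;  [(u - 1)^2] = -1/2.
So c_2 = F′′(1)/2! = -1/2.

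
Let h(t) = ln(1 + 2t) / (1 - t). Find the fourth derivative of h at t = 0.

-32

Expand 1/(denominator) as a geometric series and multiply by the numerator's series.
From the series, [t^4] h = -4/3; multiply by 4! = 24 to get -32.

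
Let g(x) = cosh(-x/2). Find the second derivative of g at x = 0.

Differentiate repeatedly and evaluate at the center.
The coefficient of x^2 in the expansion is 1/8, so g′′(0) = 2! * (1/8) = 1/4.

1/4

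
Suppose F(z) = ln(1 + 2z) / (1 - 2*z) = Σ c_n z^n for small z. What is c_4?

Use 1/(1 - r) = Σ r^k on the denominator, then take the Cauchy product.
F(0) = 0
F′(0) = 2
F′′(0) = 4
F′′′(0) = 40
F^(4)(0) = 224
So c_4 = F^(4)(0)/4! = 28/3.

28/3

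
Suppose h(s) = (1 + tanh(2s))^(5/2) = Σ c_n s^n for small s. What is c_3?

Let u equal the inner series; expand the outer function in u and truncate.
h(0) = 1
h′(0) = 5
h′′(0) = 15
h′′′(0) = -25

-25/6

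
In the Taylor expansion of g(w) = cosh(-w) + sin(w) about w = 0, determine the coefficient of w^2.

1/2

Combine the two series term by term.
g(0) = 1
g′(0) = 1
g′′(0) = 1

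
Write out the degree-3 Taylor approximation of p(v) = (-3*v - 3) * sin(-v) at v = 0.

Multiply each power in the prefactor through the base expansion.
p(0) = 0
p′(0) = 3
p′′(0) = 6
p′′′(0) = -3
Then c_k = p^(k)(0)/k! gives each Taylor coefficient.

-v^3/2 + 3*v^2 + 3*v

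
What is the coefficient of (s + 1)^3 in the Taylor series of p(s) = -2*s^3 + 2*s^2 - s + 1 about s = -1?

-2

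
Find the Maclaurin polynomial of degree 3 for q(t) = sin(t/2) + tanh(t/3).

Combine the two series term by term.
[t^0] = 0;  [t^1] = 5/6;  [t^2] = 0;  [t^3] = -43/1296.

-43*t^3/1296 + 5*t/6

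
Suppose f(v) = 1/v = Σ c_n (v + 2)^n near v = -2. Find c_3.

-1/16

f(-2) = -1/2
f′(-2) = -1/4
f′′(-2) = -1/4
f′′′(-2) = -3/8
Then c_k = f^(k)(-2)/k! gives each Taylor coefficient.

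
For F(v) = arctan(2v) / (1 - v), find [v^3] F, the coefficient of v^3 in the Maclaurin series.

Multiply the two series term by term and collect like powers.
[v^0] = 0;  [v^1] = 2;  [v^2] = 2;  [v^3] = -2/3.
So c_3 = F′′′(0)/3! = -2/3.

-2/3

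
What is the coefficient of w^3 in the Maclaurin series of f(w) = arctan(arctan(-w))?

2/3

Compose series: expand the inner function first, then feed it into the outer expansion.
f(0) = 0
f′(0) = -1
f′′(0) = 0
f′′′(0) = 4
Dividing each by k! gives the coefficients c_0, ..., c_3.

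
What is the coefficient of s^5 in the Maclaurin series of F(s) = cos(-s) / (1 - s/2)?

Take the Cauchy product of the two expansions.
[s^0] = 1;  [s^1] = 1/2;  [s^2] = -1/4;  [s^3] = -1/8;  [s^4] = -1/48;  [s^5] = -1/96.
So c_5 = F^(5)(0)/5! = -1/96.

-1/96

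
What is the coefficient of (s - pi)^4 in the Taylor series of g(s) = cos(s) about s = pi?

Compute the successive derivatives at the expansion point and divide by k!.
So c_4 = g^(4)(pi)/4! = -1/24.

-1/24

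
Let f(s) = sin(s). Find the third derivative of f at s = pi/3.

-1/2

Apply the Taylor formula c_k = f^(k)(a)/k!.
The coefficient of (s - pi/3)^3 in the expansion is -1/12, so f′′′(pi/3) = 3! * (-1/12) = -1/2.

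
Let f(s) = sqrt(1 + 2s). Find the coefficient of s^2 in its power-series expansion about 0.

-1/2

f(0) = 1
f′(0) = 1
f′′(0) = -1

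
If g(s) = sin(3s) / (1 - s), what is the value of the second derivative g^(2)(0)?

Expand each factor separately, then convolve coefficients.
The coefficient of s^2 in the expansion is 3, so g′′(0) = 2! * (3) = 6.

6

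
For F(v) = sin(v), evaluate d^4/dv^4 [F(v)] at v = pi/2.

1

The coefficient of (v - pi/2)^4 in the expansion is 1/24, so F^(4)(pi/2) = 4! * (1/24) = 1.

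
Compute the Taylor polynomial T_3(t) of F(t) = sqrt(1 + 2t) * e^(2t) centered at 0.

Multiply the two series term by term and collect like powers.
F(0) = 1
F′(0) = 3
F′′(0) = 7
F′′′(0) = 17
Then c_k = F^(k)(0)/k! gives each Taylor coefficient.

17*t^3/6 + 7*t^2/2 + 3*t + 1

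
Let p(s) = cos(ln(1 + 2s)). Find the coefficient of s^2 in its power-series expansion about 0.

-2

Compose series: expand the inner function first, then feed it into the outer expansion.
So c_2 = p′′(0)/2! = -2.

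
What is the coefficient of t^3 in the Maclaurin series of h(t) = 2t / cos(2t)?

Invert the denominator's series and multiply.
h(0) = 0
h′(0) = 2
h′′(0) = 0
h′′′(0) = 24
Then c_k = h^(k)(0)/k! gives each Taylor coefficient.

4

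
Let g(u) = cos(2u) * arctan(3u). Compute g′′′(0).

Multiply the two series term by term and collect like powers.
The coefficient of u^3 in the expansion is -15, so g′′′(0) = 3! * (-15) = -90.

-90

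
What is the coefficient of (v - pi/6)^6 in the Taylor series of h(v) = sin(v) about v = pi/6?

Compute the successive derivatives at the expansion point and divide by k!.
h(pi/6) = 1/2
h′(pi/6) = sqrt(3)/2
h′′(pi/6) = -1/2
h′′′(pi/6) = -sqrt(3)/2
h^(4)(pi/6) = 1/2
h^(5)(pi/6) = sqrt(3)/2
h^(6)(pi/6) = -1/2
So c_6 = h^(6)(pi/6)/6! = -1/1440.

-1/1440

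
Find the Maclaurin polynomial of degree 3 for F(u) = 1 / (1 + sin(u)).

-5*u^3/6 + u^2 - u + 1

Expand as Σ (-1)^k u^k with u equal to the inner function's series.
[u^0] = 1;  [u^1] = -1;  [u^2] = 1;  [u^3] = -5/6.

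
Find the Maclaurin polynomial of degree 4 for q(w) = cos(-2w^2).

Compute the successive derivatives at the expansion point and divide by k!.
[w^0] = 1;  [w^1] = 0;  [w^2] = 0;  [w^3] = 0;  [w^4] = -2.

1 - 2*w^4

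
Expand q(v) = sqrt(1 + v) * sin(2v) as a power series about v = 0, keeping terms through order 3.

-19*v^3/12 + v^2 + 2*v

Expand each factor separately, then convolve coefficients.
q(0) = 0
q′(0) = 2
q′′(0) = 2
q′′′(0) = -19/2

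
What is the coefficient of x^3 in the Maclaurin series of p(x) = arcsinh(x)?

c_3 = p′′′(0)/3! = -1/6.

-1/6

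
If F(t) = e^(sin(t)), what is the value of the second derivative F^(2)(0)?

1

Compose series: expand the inner function first, then feed it into the outer expansion.
The coefficient of t^2 in the expansion is 1/2, so F′′(0) = 2! * (1/2) = 1.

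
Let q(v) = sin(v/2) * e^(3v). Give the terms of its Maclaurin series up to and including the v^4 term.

35*v^4/16 + 107*v^3/48 + 3*v^2/2 + v/2

Multiply the two series term by term and collect like powers.
q(0) = 0
q′(0) = 1/2
q′′(0) = 3
q′′′(0) = 107/8
q^(4)(0) = 105/2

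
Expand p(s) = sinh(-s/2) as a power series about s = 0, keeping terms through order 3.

-s^3/48 - s/2

[s^0] = 0;  [s^1] = -1/2;  [s^2] = 0;  [s^3] = -1/48.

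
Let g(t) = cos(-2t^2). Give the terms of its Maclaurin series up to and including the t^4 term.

1 - 2*t^4

Use the known series and substitute for the argument.
g(0) = 1
g′(0) = 0
g′′(0) = 0
g′′′(0) = 0
g^(4)(0) = -48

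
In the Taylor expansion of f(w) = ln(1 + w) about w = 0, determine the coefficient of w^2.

f(0) = 0
f′(0) = 1
f′′(0) = -1
Then c_k = f^(k)(0)/k! gives each Taylor coefficient.

-1/2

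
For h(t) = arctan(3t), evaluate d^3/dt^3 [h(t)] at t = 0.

Apply the Taylor formula c_k = f^(k)(a)/k!.
The coefficient of t^3 in the expansion is -9, so h′′′(0) = 3! * (-9) = -54.

-54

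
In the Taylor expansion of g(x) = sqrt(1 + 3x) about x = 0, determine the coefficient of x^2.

-9/8

Compute the successive derivatives at the expansion point and divide by k!.
g(0) = 1
g′(0) = 3/2
g′′(0) = -9/4
So c_2 = g′′(0)/2! = -9/8.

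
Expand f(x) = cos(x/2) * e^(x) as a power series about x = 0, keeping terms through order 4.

-7*x^4/384 + x^3/24 + 3*x^2/8 + x + 1

Take the Cauchy product of the two expansions.
f(0) = 1
f′(0) = 1
f′′(0) = 3/4
f′′′(0) = 1/4
f^(4)(0) = -7/16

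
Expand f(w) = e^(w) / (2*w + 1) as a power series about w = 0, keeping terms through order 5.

Expand 1/(denominator) as a geometric series and multiply by the numerator's series.
f(0) = 1
f′(0) = -1
f′′(0) = 5
f′′′(0) = -29
f^(4)(0) = 233
f^(5)(0) = -2329
The Taylor polynomial is Σ f^(k)(0)/k! · w^k.

-2329*w^5/120 + 233*w^4/24 - 29*w^3/6 + 5*w^2/2 - w + 1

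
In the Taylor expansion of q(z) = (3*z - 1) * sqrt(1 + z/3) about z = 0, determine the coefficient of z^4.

77/10368

Distribute the polynomial across the series and collect like powers.
[z^0] = -1;  [z^1] = 17/6;  [z^2] = 37/72;  [z^3] = -19/432;  [z^4] = 77/10368.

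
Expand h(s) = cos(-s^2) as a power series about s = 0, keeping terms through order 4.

1 - s^4/2

Use the known series and substitute for the argument.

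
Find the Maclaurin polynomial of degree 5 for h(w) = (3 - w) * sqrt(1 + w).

Shift and add copies of the series according to the polynomial's terms.
h(0) = 3
h′(0) = 1/2
h′′(0) = -7/4
h′′′(0) = 15/8
h^(4)(0) = -69/16
h^(5)(0) = 465/32
Then c_k = h^(k)(0)/k! gives each Taylor coefficient.

31*w^5/256 - 23*w^4/128 + 5*w^3/16 - 7*w^2/8 + w/2 + 3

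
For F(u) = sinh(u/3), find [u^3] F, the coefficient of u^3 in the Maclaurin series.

[u^0] = 0;  [u^1] = 1/3;  [u^2] = 0;  [u^3] = 1/162.

1/162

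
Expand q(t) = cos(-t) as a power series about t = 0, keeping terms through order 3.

1 - t^2/2

q(0) = 1
q′(0) = 0
q′′(0) = -1
q′′′(0) = 0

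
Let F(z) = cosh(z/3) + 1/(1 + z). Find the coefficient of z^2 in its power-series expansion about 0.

Combine the two series term by term.
[z^0] = 2;  [z^1] = -1;  [z^2] = 19/18.

19/18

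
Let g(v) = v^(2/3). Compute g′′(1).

-2/9

From the series, [(v - 1)^2] g = -1/9; multiply by 2! = 2 to get -2/9.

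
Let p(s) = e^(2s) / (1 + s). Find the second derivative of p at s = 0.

2

Write out both Maclaurin series and multiply, keeping only the needed powers.
The coefficient of s^2 in the expansion is 1, so p′′(0) = 2! * (1) = 2.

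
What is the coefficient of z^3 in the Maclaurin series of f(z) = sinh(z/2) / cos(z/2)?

1/12

Write the quotient as an unknown series and match coefficients against numerator = denominator · series.
f(0) = 0
f′(0) = 1/2
f′′(0) = 0
f′′′(0) = 1/2
Dividing each by k! gives the coefficients c_0, ..., c_3.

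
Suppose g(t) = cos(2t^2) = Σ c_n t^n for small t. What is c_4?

Use the known series and substitute for the argument.
So c_4 = g^(4)(0)/4! = -2.

-2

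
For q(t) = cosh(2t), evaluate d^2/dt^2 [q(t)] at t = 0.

Use the known series and substitute for the argument.
The coefficient of t^2 in the expansion is 2, so q′′(0) = 2! * (2) = 4.

4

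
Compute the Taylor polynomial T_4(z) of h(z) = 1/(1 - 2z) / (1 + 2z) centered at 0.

16*z^4 + 4*z^2 + 1

Write out both Maclaurin series and multiply, keeping only the needed powers.
h(0) = 1
h′(0) = 0
h′′(0) = 8
h′′′(0) = 0
h^(4)(0) = 384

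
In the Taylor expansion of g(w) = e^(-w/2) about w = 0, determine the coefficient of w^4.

1/384

c_4 = g^(4)(0)/4! = 1/384.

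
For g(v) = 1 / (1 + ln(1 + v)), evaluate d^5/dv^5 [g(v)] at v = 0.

Expand as Σ (-1)^k u^k with u equal to the inner function's series.
From the series, [v^5] g = -347/60; multiply by 5! = 120 to get -694.

-694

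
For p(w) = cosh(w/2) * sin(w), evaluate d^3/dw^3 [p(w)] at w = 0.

-1/4

Multiply the two series term by term and collect like powers.
The coefficient of w^3 in the expansion is -1/24, so p′′′(0) = 3! * (-1/24) = -1/4.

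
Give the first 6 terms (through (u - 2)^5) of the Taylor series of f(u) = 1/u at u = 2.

Apply the Taylor formula c_k = f^(k)(a)/k!.
f(2) = 1/2
f′(2) = -1/4
f′′(2) = 1/4
f′′′(2) = -3/8
f^(4)(2) = 3/4
f^(5)(2) = -15/8
Then c_k = f^(k)(2)/k! gives each Taylor coefficient.

-(u - 2)^5/64 + (u - 2)^4/32 - (u - 2)^3/16 + (u - 2)^2/8 - (u - 2)/4 + 1/2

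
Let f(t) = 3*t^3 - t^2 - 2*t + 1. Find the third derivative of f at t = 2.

18

Compute the successive derivatives at the expansion point and divide by k!.
The coefficient of (t - 2)^3 in the expansion is 3, so f′′′(2) = 3! * (3) = 18.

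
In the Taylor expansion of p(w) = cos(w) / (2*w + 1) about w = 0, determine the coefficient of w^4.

Expand 1/(denominator) as a geometric series and multiply by the numerator's series.
p(0) = 1
p′(0) = -2
p′′(0) = 7
p′′′(0) = -42
p^(4)(0) = 337
Dividing each by k! gives the coefficients c_0, ..., c_4.

337/24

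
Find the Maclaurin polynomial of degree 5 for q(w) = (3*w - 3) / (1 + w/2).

9*w^5/32 - 9*w^4/16 + 9*w^3/8 - 9*w^2/4 + 9*w/2 - 3

Multiply each power in the prefactor through the base expansion.
[w^0] = -3;  [w^1] = 9/2;  [w^2] = -9/4;  [w^3] = 9/8;  [w^4] = -9/16;  [w^5] = 9/32.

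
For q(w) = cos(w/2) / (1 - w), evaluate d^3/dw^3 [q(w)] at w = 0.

21/4

Multiply the two series term by term and collect like powers.
From the series, [w^3] q = 7/8; multiply by 3! = 6 to get 21/4.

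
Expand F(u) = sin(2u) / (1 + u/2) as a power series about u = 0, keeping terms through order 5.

7*u^5/120 + 5*u^4/12 - 5*u^3/6 - u^2 + 2*u

Expand each factor separately, then convolve coefficients.
F(0) = 0
F′(0) = 2
F′′(0) = -2
F′′′(0) = -5
F^(4)(0) = 10
F^(5)(0) = 7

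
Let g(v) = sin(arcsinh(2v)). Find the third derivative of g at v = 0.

-16

Substitute the inner expansion into the outer series and collect powers.
The coefficient of v^3 in the expansion is -8/3, so g′′′(0) = 3! * (-8/3) = -16.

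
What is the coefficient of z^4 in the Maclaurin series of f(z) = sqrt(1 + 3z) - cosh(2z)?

-1471/384

Add the two expansions coefficient-wise.
f(0) = 0
f′(0) = 3/2
f′′(0) = -25/4
f′′′(0) = 81/8
f^(4)(0) = -1471/16
Then c_k = f^(k)(0)/k! gives each Taylor coefficient.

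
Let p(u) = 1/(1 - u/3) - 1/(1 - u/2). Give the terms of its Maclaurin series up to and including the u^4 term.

Add the two expansions coefficient-wise.
[u^0] = 0;  [u^1] = -1/6;  [u^2] = -5/36;  [u^3] = -19/216;  [u^4] = -65/1296.

-65*u^4/1296 - 19*u^3/216 - 5*u^2/36 - u/6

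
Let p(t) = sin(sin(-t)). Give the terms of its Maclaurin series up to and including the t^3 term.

t^3/3 - t

Let u equal the inner series; expand the outer function in u and truncate.
p(0) = 0
p′(0) = -1
p′′(0) = 0
p′′′(0) = 2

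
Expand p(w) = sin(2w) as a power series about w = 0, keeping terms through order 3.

p(0) = 0
p′(0) = 2
p′′(0) = 0
p′′′(0) = -8
Dividing each by k! gives the coefficients c_0, ..., c_3.

-4*w^3/3 + 2*w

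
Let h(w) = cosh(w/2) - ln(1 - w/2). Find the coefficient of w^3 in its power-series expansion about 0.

1/24

Expand each term separately and add.
h(0) = 1
h′(0) = 1/2
h′′(0) = 1/2
h′′′(0) = 1/4
So c_3 = h′′′(0)/3! = 1/24.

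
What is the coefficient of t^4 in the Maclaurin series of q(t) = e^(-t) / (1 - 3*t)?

1393/24

Multiply the numerator's expansion by the denominator's geometric series.
q(0) = 1
q′(0) = 2
q′′(0) = 13
q′′′(0) = 116
q^(4)(0) = 1393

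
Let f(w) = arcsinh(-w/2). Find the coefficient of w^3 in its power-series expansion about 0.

[w^0] = 0;  [w^1] = -1/2;  [w^2] = 0;  [w^3] = 1/48.

1/48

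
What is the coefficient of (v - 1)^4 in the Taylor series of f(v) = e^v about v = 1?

f(1) = e
f′(1) = e
f′′(1) = e
f′′′(1) = e
f^(4)(1) = e
So c_4 = f^(4)(1)/4! = e/24.

e/24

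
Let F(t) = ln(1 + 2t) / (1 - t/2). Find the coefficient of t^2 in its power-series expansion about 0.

-1

Take the Cauchy product of the two expansions.
So c_2 = F′′(0)/2! = -1.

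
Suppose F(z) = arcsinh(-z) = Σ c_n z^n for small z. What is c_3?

F(0) = 0
F′(0) = -1
F′′(0) = 0
F′′′(0) = 1
So c_3 = F′′′(0)/3! = 1/6.

1/6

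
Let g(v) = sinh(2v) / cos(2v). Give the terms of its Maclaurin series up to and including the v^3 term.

Write the quotient as an unknown series and match coefficients against numerator = denominator · series.
g(0) = 0
g′(0) = 2
g′′(0) = 0
g′′′(0) = 32

16*v^3/3 + 2*v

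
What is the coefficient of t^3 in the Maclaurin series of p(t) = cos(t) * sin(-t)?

Write out both Maclaurin series and multiply, keeping only the needed powers.
p(0) = 0
p′(0) = -1
p′′(0) = 0
p′′′(0) = 4
So c_3 = p′′′(0)/3! = 2/3.

2/3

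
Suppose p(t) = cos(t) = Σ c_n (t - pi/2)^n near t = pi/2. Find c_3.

[(t - pi/2)^0] = 0;  [(t - pi/2)^1] = -1;  [(t - pi/2)^2] = 0;  [(t - pi/2)^3] = 1/6.

1/6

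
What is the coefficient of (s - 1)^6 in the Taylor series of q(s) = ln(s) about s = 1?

-1/6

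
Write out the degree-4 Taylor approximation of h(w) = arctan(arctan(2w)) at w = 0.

-16*w^3/3 + 2*w

Let u equal the inner series; expand the outer function in u and truncate.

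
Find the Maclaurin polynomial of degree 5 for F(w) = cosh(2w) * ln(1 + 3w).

343*w^5/5 - 117*w^4/4 + 15*w^3 - 9*w^2/2 + 3*w

Multiply the two series term by term and collect like powers.
[w^0] = 0;  [w^1] = 3;  [w^2] = -9/2;  [w^3] = 15;  [w^4] = -117/4;  [w^5] = 343/5.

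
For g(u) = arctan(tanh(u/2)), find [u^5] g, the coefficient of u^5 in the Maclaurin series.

1/48

Compose series: expand the inner function first, then feed it into the outer expansion.
g(0) = 0
g′(0) = 1/2
g′′(0) = 0
g′′′(0) = -1/2
g^(4)(0) = 0
g^(5)(0) = 5/2
So c_5 = g^(5)(0)/5! = 1/48.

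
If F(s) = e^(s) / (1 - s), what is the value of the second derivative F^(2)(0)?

5

Expand 1/(denominator) as a geometric series and multiply by the numerator's series.
From the series, [s^2] F = 5/2; multiply by 2! = 2 to get 5.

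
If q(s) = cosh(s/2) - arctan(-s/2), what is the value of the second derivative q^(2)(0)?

1/4

Combine the two series term by term.
The coefficient of s^2 in the expansion is 1/8, so q′′(0) = 2! * (1/8) = 1/4.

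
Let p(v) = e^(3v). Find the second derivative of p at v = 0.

9

The coefficient of v^2 in the expansion is 9/2, so p′′(0) = 2! * (9/2) = 9.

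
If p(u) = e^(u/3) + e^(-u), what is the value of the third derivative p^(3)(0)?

Combine the two series term by term.
From the series, [u^3] p = -13/81; multiply by 3! = 6 to get -26/27.

-26/27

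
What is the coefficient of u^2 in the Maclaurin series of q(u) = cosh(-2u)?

2

q(0) = 1
q′(0) = 0
q′′(0) = 4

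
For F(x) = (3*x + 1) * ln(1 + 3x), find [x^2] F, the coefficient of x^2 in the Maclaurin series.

Distribute the polynomial across the series and collect like powers.
F(0) = 0
F′(0) = 3
F′′(0) = 9
Then c_k = F^(k)(0)/k! gives each Taylor coefficient.

9/2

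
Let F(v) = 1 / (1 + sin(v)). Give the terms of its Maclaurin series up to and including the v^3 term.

-5*v^3/6 + v^2 - v + 1

Expand as Σ (-1)^k u^k with u equal to the inner function's series.
F(0) = 1
F′(0) = -1
F′′(0) = 2
F′′′(0) = -5
Dividing each by k! gives the coefficients c_0, ..., c_3.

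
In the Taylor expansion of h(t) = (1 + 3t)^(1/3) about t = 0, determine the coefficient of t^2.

-1

c_2 = h′′(0)/2! = -1.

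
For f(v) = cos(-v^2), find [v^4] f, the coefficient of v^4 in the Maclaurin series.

f(0) = 1
f′(0) = 0
f′′(0) = 0
f′′′(0) = 0
f^(4)(0) = -12
Then c_k = f^(k)(0)/k! gives each Taylor coefficient.

-1/2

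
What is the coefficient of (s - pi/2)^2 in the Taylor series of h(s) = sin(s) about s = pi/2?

h(pi/2) = 1
h′(pi/2) = 0
h′′(pi/2) = -1
Dividing each by k! gives the coefficients c_0, ..., c_2.

-1/2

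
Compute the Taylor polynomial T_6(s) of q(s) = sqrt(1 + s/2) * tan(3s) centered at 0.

334761*s^6/40960 + 328821*s^5/10240 + 291*s^4/128 + 285*s^3/32 + 3*s^2/4 + 3*s

Write out both Maclaurin series and multiply, keeping only the needed powers.
q(0) = 0
q′(0) = 3
q′′(0) = 3/2
q′′′(0) = 855/16
q^(4)(0) = 873/16
q^(5)(0) = 986463/256
q^(6)(0) = 3012849/512
Dividing each by k! gives the coefficients c_0, ..., c_6.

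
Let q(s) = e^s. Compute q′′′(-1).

From the series, [(s + 1)^3] q = e^(-1)/6; multiply by 3! = 6 to get e^(-1).

e^(-1)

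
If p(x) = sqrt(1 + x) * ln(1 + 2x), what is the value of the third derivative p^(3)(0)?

Write out both Maclaurin series and multiply, keeping only the needed powers.
From the series, [x^3] p = 17/12; multiply by 3! = 6 to get 17/2.

17/2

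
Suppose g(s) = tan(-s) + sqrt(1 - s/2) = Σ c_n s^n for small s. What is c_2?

-1/32

Add the two expansions coefficient-wise.
[s^0] = 1;  [s^1] = -5/4;  [s^2] = -1/32.
So c_2 = g′′(0)/2! = -1/32.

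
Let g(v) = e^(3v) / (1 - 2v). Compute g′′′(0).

201

Take the Cauchy product of the two expansions.
The coefficient of v^3 in the expansion is 67/2, so g′′′(0) = 3! * (67/2) = 201.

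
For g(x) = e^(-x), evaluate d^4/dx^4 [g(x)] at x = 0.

1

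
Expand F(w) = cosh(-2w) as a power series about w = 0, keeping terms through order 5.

2*w^4/3 + 2*w^2 + 1

Apply the Taylor formula c_k = f^(k)(a)/k!.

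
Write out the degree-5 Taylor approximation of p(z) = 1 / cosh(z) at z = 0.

Divide the numerator series by the denominator series (power-series long division).
p(0) = 1
p′(0) = 0
p′′(0) = -1
p′′′(0) = 0
p^(4)(0) = 5
p^(5)(0) = 0

5*z^4/24 - z^2/2 + 1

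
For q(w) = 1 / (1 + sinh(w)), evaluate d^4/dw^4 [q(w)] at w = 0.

32

Write 1/(1+u) = 1 - u + u^2 - u^3 + ... and substitute the series for u.
From the series, [w^4] q = 4/3; multiply by 4! = 24 to get 32.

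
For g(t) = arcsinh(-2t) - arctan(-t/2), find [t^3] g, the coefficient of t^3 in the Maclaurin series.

31/24

Combine the two series term by term.
g(0) = 0
g′(0) = -3/2
g′′(0) = 0
g′′′(0) = 31/4
Dividing each by k! gives the coefficients c_0, ..., c_3.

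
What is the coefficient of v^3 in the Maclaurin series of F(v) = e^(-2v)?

[v^0] = 1;  [v^1] = -2;  [v^2] = 2;  [v^3] = -4/3.

-4/3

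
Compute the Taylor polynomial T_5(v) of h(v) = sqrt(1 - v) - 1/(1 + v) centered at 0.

Combine the two series term by term.
h(0) = 0
h′(0) = 1/2
h′′(0) = -9/4
h′′′(0) = 45/8
h^(4)(0) = -399/16
h^(5)(0) = 3735/32

249*v^5/256 - 133*v^4/128 + 15*v^3/16 - 9*v^2/8 + v/2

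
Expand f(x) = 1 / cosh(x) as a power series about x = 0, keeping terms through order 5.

Divide the numerator series by the denominator series (power-series long division).
[x^0] = 1;  [x^1] = 0;  [x^2] = -1/2;  [x^3] = 0;  [x^4] = 5/24;  [x^5] = 0.

5*x^4/24 - x^2/2 + 1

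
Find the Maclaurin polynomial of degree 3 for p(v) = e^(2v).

p(0) = 1
p′(0) = 2
p′′(0) = 4
p′′′(0) = 8
Then c_k = p^(k)(0)/k! gives each Taylor coefficient.

4*v^3/3 + 2*v^2 + 2*v + 1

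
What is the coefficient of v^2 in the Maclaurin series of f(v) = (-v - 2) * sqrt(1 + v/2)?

-3/16

Distribute the polynomial across the series and collect like powers.
f(0) = -2
f′(0) = -3/2
f′′(0) = -3/8
So c_2 = f′′(0)/2! = -3/16.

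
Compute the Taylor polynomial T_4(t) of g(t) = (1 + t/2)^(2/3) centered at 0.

-7*t^4/3888 + t^3/162 - t^2/36 + t/3 + 1

g(0) = 1
g′(0) = 1/3
g′′(0) = -1/18
g′′′(0) = 1/27
g^(4)(0) = -7/162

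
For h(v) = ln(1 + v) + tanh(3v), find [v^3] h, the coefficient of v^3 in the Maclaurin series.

Expand each term separately and add.
h(0) = 0
h′(0) = 4
h′′(0) = -1
h′′′(0) = -52

-26/3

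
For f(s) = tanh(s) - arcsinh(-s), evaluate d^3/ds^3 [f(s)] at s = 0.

Combine the two series term by term.
From the series, [s^3] f = -1/2; multiply by 3! = 6 to get -3.

-3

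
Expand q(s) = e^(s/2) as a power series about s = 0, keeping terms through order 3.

s^3/48 + s^2/8 + s/2 + 1

Differentiate repeatedly and evaluate at the center.
q(0) = 1
q′(0) = 1/2
q′′(0) = 1/4
q′′′(0) = 1/8
Then c_k = q^(k)(0)/k! gives each Taylor coefficient.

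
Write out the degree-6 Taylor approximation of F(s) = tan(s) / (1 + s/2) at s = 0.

Multiply the two series term by term and collect like powers.

-67*s^6/480 + 67*s^5/240 - 7*s^4/24 + 7*s^3/12 - s^2/2 + s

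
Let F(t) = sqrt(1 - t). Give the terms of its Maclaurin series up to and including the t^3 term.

Differentiate repeatedly and evaluate at the center.
F(0) = 1
F′(0) = -1/2
F′′(0) = -1/4
F′′′(0) = -3/8
Then c_k = F^(k)(0)/k! gives each Taylor coefficient.

-t^3/16 - t^2/8 - t/2 + 1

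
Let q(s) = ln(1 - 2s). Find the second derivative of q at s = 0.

The coefficient of s^2 in the expansion is -2, so q′′(0) = 2! * (-2) = -4.

-4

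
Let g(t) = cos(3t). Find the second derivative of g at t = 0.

The coefficient of t^2 in the expansion is -9/2, so g′′(0) = 2! * (-9/2) = -9.

-9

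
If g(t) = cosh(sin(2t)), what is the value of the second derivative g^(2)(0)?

Plug the Maclaurin series of the inner function into that of the outer and collect terms.
The coefficient of t^2 in the expansion is 2, so g′′(0) = 2! * (2) = 4.

4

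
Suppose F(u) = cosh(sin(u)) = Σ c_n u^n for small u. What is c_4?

Compose series: expand the inner function first, then feed it into the outer expansion.
F(0) = 1
F′(0) = 0
F′′(0) = 1
F′′′(0) = 0
F^(4)(0) = -3

-1/8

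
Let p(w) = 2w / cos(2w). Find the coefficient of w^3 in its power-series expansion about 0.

4

Invert the denominator's series and multiply.
p(0) = 0
p′(0) = 2
p′′(0) = 0
p′′′(0) = 24
So c_3 = p′′′(0)/3! = 4.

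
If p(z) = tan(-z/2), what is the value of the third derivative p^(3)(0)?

Compute the successive derivatives at the expansion point and divide by k!.
From the series, [z^3] p = -1/24; multiply by 3! = 6 to get -1/4.

-1/4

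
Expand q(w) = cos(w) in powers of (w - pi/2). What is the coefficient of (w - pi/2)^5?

-1/120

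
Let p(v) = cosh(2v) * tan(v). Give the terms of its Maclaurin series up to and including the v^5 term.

Take the Cauchy product of the two expansions.
p(0) = 0
p′(0) = 1
p′′(0) = 0
p′′′(0) = 14
p^(4)(0) = 0
p^(5)(0) = 176

22*v^5/15 + 7*v^3/3 + v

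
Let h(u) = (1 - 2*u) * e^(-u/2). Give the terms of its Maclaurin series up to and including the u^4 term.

17*u^4/384 - 13*u^3/48 + 9*u^2/8 - 5*u/2 + 1

Distribute the polynomial across the series and collect like powers.
[u^0] = 1;  [u^1] = -5/2;  [u^2] = 9/8;  [u^3] = -13/48;  [u^4] = 17/384.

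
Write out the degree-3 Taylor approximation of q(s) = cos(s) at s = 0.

q(0) = 1
q′(0) = 0
q′′(0) = -1
q′′′(0) = 0

1 - s^2/2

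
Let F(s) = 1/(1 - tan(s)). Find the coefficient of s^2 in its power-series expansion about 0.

Plug the Maclaurin series of the inner function into that of the outer and collect terms.
F(0) = 1
F′(0) = 1
F′′(0) = 2
Then c_k = F^(k)(0)/k! gives each Taylor coefficient.

1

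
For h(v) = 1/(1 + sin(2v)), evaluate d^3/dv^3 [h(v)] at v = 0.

-40

Plug the Maclaurin series of the inner function into that of the outer and collect terms.
The coefficient of v^3 in the expansion is -20/3, so h′′′(0) = 3! * (-20/3) = -40.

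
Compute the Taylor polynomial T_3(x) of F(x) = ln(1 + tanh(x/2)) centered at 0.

-x^2/8 + x/2

Substitute the inner expansion into the outer series and collect powers.
[x^0] = 0;  [x^1] = 1/2;  [x^2] = -1/8;  [x^3] = 0.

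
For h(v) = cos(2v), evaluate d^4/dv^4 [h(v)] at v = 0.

The coefficient of v^4 in the expansion is 2/3, so h^(4)(0) = 4! * (2/3) = 16.

16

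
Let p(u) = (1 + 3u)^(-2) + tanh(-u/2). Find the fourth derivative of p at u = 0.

9720

Expand each term separately and add.
From the series, [u^4] p = 405; multiply by 4! = 24 to get 9720.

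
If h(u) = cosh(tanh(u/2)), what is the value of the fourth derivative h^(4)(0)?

-7/16

Plug the Maclaurin series of the inner function into that of the outer and collect terms.
The coefficient of u^4 in the expansion is -7/384, so h^(4)(0) = 4! * (-7/384) = -7/16.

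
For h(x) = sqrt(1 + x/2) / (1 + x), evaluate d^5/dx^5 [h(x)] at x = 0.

-86955/1024

Take the Cauchy product of the two expansions.
From the series, [x^5] h = -5797/8192; multiply by 5! = 120 to get -86955/1024.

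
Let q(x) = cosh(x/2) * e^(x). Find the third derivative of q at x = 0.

Multiply the two series term by term and collect like powers.
The coefficient of x^3 in the expansion is 7/24, so q′′′(0) = 3! * (7/24) = 7/4.

7/4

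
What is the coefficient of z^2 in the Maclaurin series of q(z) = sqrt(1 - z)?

-1/8

q(0) = 1
q′(0) = -1/2
q′′(0) = -1/4
So c_2 = q′′(0)/2! = -1/8.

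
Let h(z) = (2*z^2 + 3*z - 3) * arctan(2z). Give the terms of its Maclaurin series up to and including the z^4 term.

Multiply each power in the prefactor through the base expansion.
h(0) = 0
h′(0) = -6
h′′(0) = 12
h′′′(0) = 72
h^(4)(0) = -192

-8*z^4 + 12*z^3 + 6*z^2 - 6*z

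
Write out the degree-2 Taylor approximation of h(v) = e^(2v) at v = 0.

h(0) = 1
h′(0) = 2
h′′(0) = 4
Dividing each by k! gives the coefficients c_0, ..., c_2.

2*v^2 + 2*v + 1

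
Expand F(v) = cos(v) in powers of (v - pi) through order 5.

-(v - pi)^4/24 + (v - pi)^2/2 - 1

F(pi) = -1
F′(pi) = 0
F′′(pi) = 1
F′′′(pi) = 0
F^(4)(pi) = -1
F^(5)(pi) = 0
Then c_k = F^(k)(pi)/k! gives each Taylor coefficient.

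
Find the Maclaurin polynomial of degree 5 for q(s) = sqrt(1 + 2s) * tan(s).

-79*s^5/120 + 5*s^4/6 - s^3/6 + s^2 + s

Expand each factor separately, then convolve coefficients.
q(0) = 0
q′(0) = 1
q′′(0) = 2
q′′′(0) = -1
q^(4)(0) = 20
q^(5)(0) = -79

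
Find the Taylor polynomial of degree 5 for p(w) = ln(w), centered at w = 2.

Apply the Taylor formula c_k = f^(k)(a)/k!.

(w - 2)^5/160 - (w - 2)^4/64 + (w - 2)^3/24 - (w - 2)^2/8 + (w - 2)/2 + ln(2)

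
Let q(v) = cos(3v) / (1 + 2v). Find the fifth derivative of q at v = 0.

-330

Multiply the two series term by term and collect like powers.
From the series, [v^5] q = -11/4; multiply by 5! = 120 to get -330.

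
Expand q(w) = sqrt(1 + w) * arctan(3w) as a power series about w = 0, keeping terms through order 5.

Take the Cauchy product of the two expansions.
[w^0] = 0;  [w^1] = 3;  [w^2] = 3/2;  [w^3] = -75/8;  [w^4] = -69/16;  [w^5] = 31749/640.

31749*w^5/640 - 69*w^4/16 - 75*w^3/8 + 3*w^2/2 + 3*w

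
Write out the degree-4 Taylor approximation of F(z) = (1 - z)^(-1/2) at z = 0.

F(0) = 1
F′(0) = 1/2
F′′(0) = 3/4
F′′′(0) = 15/8
F^(4)(0) = 105/16
Dividing each by k! gives the coefficients c_0, ..., c_4.

35*z^4/128 + 5*z^3/16 + 3*z^2/8 + z/2 + 1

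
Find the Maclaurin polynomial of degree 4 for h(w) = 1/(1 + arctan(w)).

Substitute the inner expansion into the outer series and collect powers.

w^4/3 - 2*w^3/3 + w^2 - w + 1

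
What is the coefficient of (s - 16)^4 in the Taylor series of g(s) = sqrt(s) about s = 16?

-5/2097152

Use the known series and substitute for the argument.
g(16) = 4
g′(16) = 1/8
g′′(16) = -1/256
g′′′(16) = 3/8192
g^(4)(16) = -15/262144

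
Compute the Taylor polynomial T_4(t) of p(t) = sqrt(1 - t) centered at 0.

-5*t^4/128 - t^3/16 - t^2/8 - t/2 + 1

p(0) = 1
p′(0) = -1/2
p′′(0) = -1/4
p′′′(0) = -3/8
p^(4)(0) = -15/16
The Taylor polynomial is Σ p^(k)(0)/k! · t^k.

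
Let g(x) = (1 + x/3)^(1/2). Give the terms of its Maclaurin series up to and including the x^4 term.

-5*x^4/10368 + x^3/432 - x^2/72 + x/6 + 1

g(0) = 1
g′(0) = 1/6
g′′(0) = -1/36
g′′′(0) = 1/72
g^(4)(0) = -5/432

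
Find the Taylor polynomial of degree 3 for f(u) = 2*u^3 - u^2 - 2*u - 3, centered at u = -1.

2*(u + 1)^3 - 7*(u + 1)^2 + 6*(u + 1) - 4

[(u + 1)^0] = -4;  [(u + 1)^1] = 6;  [(u + 1)^2] = -7;  [(u + 1)^3] = 2.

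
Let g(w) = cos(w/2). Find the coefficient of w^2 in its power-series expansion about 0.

c_2 = g′′(0)/2! = -1/8.

-1/8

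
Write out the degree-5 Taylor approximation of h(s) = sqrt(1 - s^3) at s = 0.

1 - s^3/2

Compute the successive derivatives at the expansion point and divide by k!.
h(0) = 1
h′(0) = 0
h′′(0) = 0
h′′′(0) = -3
h^(4)(0) = 0
h^(5)(0) = 0
The Taylor polynomial is Σ h^(k)(0)/k! · s^k.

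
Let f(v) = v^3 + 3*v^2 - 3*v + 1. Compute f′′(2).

The coefficient of (v - 2)^2 in the expansion is 9, so f′′(2) = 2! * (9) = 18.

18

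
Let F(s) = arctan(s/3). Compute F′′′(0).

The coefficient of s^3 in the expansion is -1/81, so F′′′(0) = 3! * (-1/81) = -2/27.

-2/27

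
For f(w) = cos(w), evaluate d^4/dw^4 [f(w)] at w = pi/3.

1/2

The coefficient of (w - pi/3)^4 in the expansion is 1/48, so f^(4)(pi/3) = 4! * (1/48) = 1/2.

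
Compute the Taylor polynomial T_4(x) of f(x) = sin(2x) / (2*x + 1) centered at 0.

-40*x^4/3 + 20*x^3/3 - 4*x^2 + 2*x

Multiply the numerator's expansion by the denominator's geometric series.
f(0) = 0
f′(0) = 2
f′′(0) = -8
f′′′(0) = 40
f^(4)(0) = -320
Then c_k = f^(k)(0)/k! gives each Taylor coefficient.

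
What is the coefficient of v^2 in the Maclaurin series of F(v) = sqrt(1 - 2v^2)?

-1

F(0) = 1
F′(0) = 0
F′′(0) = -2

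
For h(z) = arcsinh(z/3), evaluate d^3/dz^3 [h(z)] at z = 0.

-1/27

From the series, [z^3] h = -1/162; multiply by 3! = 6 to get -1/27.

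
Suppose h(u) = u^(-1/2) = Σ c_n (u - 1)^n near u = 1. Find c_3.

-5/16

h(1) = 1
h′(1) = -1/2
h′′(1) = 3/4
h′′′(1) = -15/8
Dividing each by k! gives the coefficients c_0, ..., c_3.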